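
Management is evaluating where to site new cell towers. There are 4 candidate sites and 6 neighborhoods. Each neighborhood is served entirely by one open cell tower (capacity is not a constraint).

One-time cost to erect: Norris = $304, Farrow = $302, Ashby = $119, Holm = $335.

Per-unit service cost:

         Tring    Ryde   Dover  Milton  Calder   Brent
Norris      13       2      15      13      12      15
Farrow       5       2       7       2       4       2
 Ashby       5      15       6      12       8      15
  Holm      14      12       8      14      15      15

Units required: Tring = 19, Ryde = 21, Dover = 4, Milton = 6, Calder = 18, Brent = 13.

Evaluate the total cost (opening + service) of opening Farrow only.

Total cost: 577

Each neighborhood is assigned to its cheapest site among the open ones.
{Farrow}: Tring→Farrow 5·19=95, Ryde→Farrow 2·21=42, Dover→Farrow 7·4=28, Milton→Farrow 2·6=12, Calder→Farrow 4·18=72, Brent→Farrow 2·13=26. Service 275; fixed 302; total 577.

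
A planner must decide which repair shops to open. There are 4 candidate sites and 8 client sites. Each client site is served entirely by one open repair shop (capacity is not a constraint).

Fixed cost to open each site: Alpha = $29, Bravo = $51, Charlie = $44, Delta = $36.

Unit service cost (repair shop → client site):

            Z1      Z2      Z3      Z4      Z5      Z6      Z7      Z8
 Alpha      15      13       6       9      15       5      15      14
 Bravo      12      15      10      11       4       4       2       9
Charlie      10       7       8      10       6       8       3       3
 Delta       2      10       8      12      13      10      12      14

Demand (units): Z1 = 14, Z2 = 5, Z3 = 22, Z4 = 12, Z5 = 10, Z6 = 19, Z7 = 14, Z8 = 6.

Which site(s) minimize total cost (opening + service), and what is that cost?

Open Alpha, Bravo, Charlie and Delta; minimum total cost 625.

For any fixed open set, each client site goes to its cheapest open site; total = fixed + service.
{Alpha, Bravo, Charlie, Delta}: Z1→Delta 2·14=28, Z2→Charlie 7·5=35, Z3→Alpha 6·22=132, Z4→Alpha 9·12=108, Z5→Bravo 4·10=40, Z6→Bravo 4·19=76, Z7→Bravo 2·14=28, Z8→Charlie 3·6=18. Service 465; fixed 160; total 625.
{Alpha, Charlie, Delta}: service 518 + fixed 109 = 627
{Alpha, Bravo, Delta}: service 516 + fixed 116 = 632
{Alpha}: service 1054 + fixed 29 = 1083
No other subset beats 625.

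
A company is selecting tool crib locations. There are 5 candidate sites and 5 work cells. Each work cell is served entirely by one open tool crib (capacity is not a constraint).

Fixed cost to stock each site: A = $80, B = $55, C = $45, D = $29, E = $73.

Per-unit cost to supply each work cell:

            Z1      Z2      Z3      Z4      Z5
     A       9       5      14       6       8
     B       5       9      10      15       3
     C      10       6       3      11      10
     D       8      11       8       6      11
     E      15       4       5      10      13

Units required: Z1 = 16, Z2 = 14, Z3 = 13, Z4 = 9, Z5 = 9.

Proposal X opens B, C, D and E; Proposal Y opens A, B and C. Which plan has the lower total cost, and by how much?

Proposal X: {B, C, D, E}: Z1→B 5·16=80, Z2→E 4·14=56, Z3→C 3·13=39, Z4→D 6·9=54, Z5→B 3·9=27. Service 256; fixed 202; total 458.
Proposal Y: {A, B, C}: Z1→B 5·16=80, Z2→A 5·14=70, Z3→C 3·13=39, Z4→A 6·9=54, Z5→B 3·9=27. Service 270; fixed 180; total 450.
Difference: |458 − 450| = 8.

Proposal Y is cheaper by 8.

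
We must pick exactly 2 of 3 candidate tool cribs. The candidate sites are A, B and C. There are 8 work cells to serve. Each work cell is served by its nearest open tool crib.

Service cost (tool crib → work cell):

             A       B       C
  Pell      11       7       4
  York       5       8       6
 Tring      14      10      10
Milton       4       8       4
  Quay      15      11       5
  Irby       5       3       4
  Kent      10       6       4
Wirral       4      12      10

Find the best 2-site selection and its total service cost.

Choose A and C; total service cost 40.

With exactly 2 open, each work cell uses its cheapest among the chosen.
{A, C}: Pell→C 4, York→A 5, Tring→C 10, Milton→A 4, Quay→C 5, Irby→C 4, Kent→C 4, Wirral→A 4. Service cost 40.
{B, C}: service cost 46
{A, B}: service cost 50
Among all 3 size-2 choices, {A, C} is lowest.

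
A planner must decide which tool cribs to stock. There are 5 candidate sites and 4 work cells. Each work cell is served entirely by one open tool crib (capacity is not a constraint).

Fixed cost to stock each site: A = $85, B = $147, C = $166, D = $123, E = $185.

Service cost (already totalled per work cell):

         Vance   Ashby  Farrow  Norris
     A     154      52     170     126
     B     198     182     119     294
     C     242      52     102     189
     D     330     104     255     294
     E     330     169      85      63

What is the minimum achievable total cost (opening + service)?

For any fixed open set, each work cell goes to its cheapest open site; total = fixed + service.
{A}: Vance→A 154, Ashby→A 52, Farrow→A 170, Norris→A 126. Service 502; fixed 85; total 587.
{A, E}: service 354 + fixed 270 = 624
{A, B}: Vance→A 154, Ashby→A 52, Farrow→B 119, Norris→A 126. Service 451; fixed 232; total 683.
{A, B, C, D, E}: Vance→A 154, Ashby→A 52, Farrow→E 85, Norris→E 63. Service 354; fixed 706; total 1060.
No other subset beats 587.

Minimum total cost: 587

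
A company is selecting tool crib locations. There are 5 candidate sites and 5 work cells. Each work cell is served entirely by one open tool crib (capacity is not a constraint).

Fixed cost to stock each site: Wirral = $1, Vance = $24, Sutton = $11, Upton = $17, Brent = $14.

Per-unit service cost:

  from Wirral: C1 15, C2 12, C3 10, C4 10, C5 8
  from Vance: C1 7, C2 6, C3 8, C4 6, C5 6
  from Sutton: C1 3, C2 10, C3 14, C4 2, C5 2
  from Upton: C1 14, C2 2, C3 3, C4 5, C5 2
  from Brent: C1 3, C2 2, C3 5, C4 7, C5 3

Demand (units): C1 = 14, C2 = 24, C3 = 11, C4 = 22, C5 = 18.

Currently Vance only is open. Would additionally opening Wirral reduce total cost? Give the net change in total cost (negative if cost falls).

No — net change +1 (cost rises by 1).

Current service cost with {Vance}: 570.
Adding Wirral: each work cell re-picks its cheapest; new service cost 570, saving 0.
Extra fixed cost: 1. Net change = 1 − 0 = 1.
(Totals: 594 → 595.)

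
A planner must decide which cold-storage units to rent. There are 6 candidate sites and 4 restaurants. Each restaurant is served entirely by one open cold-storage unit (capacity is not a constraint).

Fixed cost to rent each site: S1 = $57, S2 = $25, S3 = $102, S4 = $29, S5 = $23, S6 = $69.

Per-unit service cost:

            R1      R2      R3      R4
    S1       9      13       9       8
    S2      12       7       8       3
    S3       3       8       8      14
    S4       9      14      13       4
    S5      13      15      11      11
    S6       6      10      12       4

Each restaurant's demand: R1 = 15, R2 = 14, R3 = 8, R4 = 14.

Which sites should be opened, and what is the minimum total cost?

Open S2 and S3; minimum total cost 376.

For any fixed open set, each restaurant goes to its cheapest open site; total = fixed + service.
{S2, S3}: R1→S3 3·15=45, R2→S2 7·14=98, R3→S2 8·8=64, R4→S2 3·14=42. Service 249; fixed 127; total 376.
{S2, S6}: R1→S6 6·15=90, R2→S2 7·14=98, R3→S2 8·8=64, R4→S2 3·14=42. Service 294; fixed 94; total 388.
{S2, S4}: R1→S4 9·15=135, R2→S2 7·14=98, R3→S2 8·8=64, R4→S2 3·14=42. Service 339; fixed 54; total 393.
{S1, S2, S3, S4, S5, S6}: service 249 + fixed 305 = 554
No other subset beats 376.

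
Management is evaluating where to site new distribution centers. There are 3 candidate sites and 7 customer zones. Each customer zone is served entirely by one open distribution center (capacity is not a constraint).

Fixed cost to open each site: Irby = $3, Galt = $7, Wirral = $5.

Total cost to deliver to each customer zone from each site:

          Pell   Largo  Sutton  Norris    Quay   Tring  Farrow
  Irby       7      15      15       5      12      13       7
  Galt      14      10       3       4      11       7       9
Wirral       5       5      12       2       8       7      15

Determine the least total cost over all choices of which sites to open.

For any fixed open set, each customer zone goes to its cheapest open site; total = fixed + service.
{Galt, Wirral}: Pell→Wirral 5, Largo→Wirral 5, Sutton→Galt 3, Norris→Wirral 2, Quay→Wirral 8, Tring→Galt 7, Farrow→Galt 9. Service 39; fixed 12; total 51.
{Irby, Galt, Wirral}: Pell→Wirral 5, Largo→Wirral 5, Sutton→Galt 3, Norris→Wirral 2, Quay→Wirral 8, Tring→Galt 7, Farrow→Irby 7. Service 37; fixed 15; total 52.
{Irby, Wirral}: service 46 + fixed 8 = 54
{Irby}: service 74 + fixed 3 = 77
(All 7 nonempty subsets were checked; Galt and Wirral is lowest.)

Minimum total cost: 51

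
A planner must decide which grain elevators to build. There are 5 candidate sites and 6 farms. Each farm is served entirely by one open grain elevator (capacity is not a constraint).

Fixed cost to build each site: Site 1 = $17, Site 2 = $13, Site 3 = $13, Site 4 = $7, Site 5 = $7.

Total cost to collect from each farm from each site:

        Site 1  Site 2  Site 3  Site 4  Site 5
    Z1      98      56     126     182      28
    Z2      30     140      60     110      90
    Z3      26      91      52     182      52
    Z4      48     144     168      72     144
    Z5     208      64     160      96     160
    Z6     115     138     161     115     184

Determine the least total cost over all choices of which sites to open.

Minimum total cost: 348

For any fixed open set, each farm goes to its cheapest open site; total = fixed + service.
{Site 1, Site 2, Site 5}: Z1→Site 5 28, Z2→Site 1 30, Z3→Site 1 26, Z4→Site 1 48, Z5→Site 2 64, Z6→Site 1 115. Service 311; fixed 37; total 348.
{Site 1, Site 2, Site 4, Site 5}: service 311 + fixed 44 = 355
{Site 1, Site 2, Site 3, Site 5}: service 311 + fixed 50 = 361
{Site 1, Site 2, Site 3, Site 4, Site 5}: service 311 + fixed 57 = 368
No other subset beats 348.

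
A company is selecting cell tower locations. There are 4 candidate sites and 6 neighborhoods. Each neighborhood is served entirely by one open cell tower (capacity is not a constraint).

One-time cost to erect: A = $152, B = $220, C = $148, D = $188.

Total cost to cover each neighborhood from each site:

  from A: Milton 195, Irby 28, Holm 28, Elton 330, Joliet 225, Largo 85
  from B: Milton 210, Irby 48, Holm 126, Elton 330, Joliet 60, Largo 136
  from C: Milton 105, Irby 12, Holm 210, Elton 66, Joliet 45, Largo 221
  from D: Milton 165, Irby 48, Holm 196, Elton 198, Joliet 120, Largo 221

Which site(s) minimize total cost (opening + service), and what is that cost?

For any fixed open set, each neighborhood goes to its cheapest open site; total = fixed + service.
{A, C}: Milton→C 105, Irby→C 12, Holm→A 28, Elton→C 66, Joliet→C 45, Largo→A 85. Service 341; fixed 300; total 641.
{C}: Milton→C 105, Irby→C 12, Holm→C 210, Elton→C 66, Joliet→C 45, Largo→C 221. Service 659; fixed 148; total 807.
{A, C, D}: service 341 + fixed 488 = 829
{A, B, C, D}: service 341 + fixed 708 = 1049
(All 15 nonempty subsets were checked; A and C is lowest.)

Open A and C; minimum total cost 641.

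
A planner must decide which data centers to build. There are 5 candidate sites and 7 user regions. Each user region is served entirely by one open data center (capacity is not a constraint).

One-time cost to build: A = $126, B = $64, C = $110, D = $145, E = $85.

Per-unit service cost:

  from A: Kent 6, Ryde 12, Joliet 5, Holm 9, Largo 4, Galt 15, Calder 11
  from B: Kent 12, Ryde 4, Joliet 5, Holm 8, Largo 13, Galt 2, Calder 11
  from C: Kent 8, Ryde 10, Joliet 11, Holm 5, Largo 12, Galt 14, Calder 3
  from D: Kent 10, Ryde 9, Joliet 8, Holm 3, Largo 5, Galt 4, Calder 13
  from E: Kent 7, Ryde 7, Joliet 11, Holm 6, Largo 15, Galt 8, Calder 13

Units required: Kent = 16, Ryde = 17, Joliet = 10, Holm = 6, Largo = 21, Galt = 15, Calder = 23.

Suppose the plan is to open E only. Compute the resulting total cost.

Total cost: 1196

Each user region is assigned to its cheapest site among the open ones.
{E}: Kent→E 7·16=112, Ryde→E 7·17=119, Joliet→E 11·10=110, Holm→E 6·6=36, Largo→E 15·21=315, Galt→E 8·15=120, Calder→E 13·23=299. Service 1111; fixed 85; total 1196.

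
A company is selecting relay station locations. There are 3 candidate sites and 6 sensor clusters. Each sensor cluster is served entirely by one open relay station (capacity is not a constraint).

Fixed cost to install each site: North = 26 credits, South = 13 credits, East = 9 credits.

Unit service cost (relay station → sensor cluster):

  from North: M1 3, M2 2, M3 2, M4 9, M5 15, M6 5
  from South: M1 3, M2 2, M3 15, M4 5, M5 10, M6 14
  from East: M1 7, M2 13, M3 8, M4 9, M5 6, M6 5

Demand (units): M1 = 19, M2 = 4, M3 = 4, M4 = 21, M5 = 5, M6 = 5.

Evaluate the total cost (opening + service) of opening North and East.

Total cost: 352

Each sensor cluster is assigned to its cheapest site among the open ones.
{North, East}: M1→North 3·19=57, M2→North 2·4=8, M3→North 2·4=8, M4→North 9·21=189, M5→East 6·5=30, M6→North 5·5=25. Service 317; fixed 35; total 352.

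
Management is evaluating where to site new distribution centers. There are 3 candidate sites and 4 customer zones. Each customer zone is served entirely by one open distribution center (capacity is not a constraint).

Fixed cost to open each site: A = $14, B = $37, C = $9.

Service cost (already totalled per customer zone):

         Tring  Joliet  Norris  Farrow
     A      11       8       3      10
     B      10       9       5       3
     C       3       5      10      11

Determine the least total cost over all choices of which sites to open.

For any fixed open set, each customer zone goes to its cheapest open site; total = fixed + service.
{C}: Tring→C 3, Joliet→C 5, Norris→C 10, Farrow→C 11. Service 29; fixed 9; total 38.
{A, C}: service 21 + fixed 23 = 44
{A}: Tring→A 11, Joliet→A 8, Norris→A 3, Farrow→A 10. Service 32; fixed 14; total 46.
{A, B, C}: Tring→C 3, Joliet→C 5, Norris→A 3, Farrow→B 3. Service 14; fixed 60; total 74.
No other subset beats 38.

Minimum total cost: 38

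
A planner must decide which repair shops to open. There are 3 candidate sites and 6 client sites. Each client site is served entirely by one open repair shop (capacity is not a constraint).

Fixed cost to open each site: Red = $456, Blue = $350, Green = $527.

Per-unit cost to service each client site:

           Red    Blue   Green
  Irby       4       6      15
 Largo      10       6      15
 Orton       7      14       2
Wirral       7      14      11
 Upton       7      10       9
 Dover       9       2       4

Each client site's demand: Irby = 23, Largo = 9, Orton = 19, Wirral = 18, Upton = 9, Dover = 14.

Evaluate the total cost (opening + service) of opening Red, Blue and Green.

Total cost: 1734

Each client site is assigned to its cheapest site among the open ones.
{Red, Blue, Green}: Irby→Red 4·23=92, Largo→Blue 6·9=54, Orton→Green 2·19=38, Wirral→Red 7·18=126, Upton→Red 7·9=63, Dover→Blue 2·14=28. Service 401; fixed 1333; total 1734.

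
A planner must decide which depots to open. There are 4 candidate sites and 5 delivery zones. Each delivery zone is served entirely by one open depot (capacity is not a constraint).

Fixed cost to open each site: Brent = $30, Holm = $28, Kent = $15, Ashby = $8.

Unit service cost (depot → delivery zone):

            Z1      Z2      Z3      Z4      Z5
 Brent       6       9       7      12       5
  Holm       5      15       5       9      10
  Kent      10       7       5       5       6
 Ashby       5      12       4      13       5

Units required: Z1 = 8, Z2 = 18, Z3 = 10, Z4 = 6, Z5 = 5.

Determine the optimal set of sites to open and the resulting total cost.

Open Kent and Ashby; minimum total cost 284.

For any fixed open set, each delivery zone goes to its cheapest open site; total = fixed + service.
{Kent, Ashby}: Z1→Ashby 5·8=40, Z2→Kent 7·18=126, Z3→Ashby 4·10=40, Z4→Kent 5·6=30, Z5→Ashby 5·5=25. Service 261; fixed 23; total 284.
{Holm, Kent, Ashby}: Z1→Holm 5·8=40, Z2→Kent 7·18=126, Z3→Ashby 4·10=40, Z4→Kent 5·6=30, Z5→Ashby 5·5=25. Service 261; fixed 51; total 312.
{Brent, Kent, Ashby}: service 261 + fixed 53 = 314
{Brent, Holm, Kent, Ashby}: service 261 + fixed 81 = 342
No other subset beats 284.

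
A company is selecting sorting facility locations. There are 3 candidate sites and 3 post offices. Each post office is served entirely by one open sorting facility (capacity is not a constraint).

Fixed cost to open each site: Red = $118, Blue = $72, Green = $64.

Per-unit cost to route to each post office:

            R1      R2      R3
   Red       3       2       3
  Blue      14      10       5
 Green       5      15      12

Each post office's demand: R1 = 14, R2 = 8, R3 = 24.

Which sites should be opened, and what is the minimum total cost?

For any fixed open set, each post office goes to its cheapest open site; total = fixed + service.
{Red}: R1→Red 3·14=42, R2→Red 2·8=16, R3→Red 3·24=72. Service 130; fixed 118; total 248.
{Red, Green}: service 130 + fixed 182 = 312
{Red, Blue}: service 130 + fixed 190 = 320
{Red, Blue, Green}: service 130 + fixed 254 = 384
No other subset beats 248.

Open Red only; minimum total cost 248.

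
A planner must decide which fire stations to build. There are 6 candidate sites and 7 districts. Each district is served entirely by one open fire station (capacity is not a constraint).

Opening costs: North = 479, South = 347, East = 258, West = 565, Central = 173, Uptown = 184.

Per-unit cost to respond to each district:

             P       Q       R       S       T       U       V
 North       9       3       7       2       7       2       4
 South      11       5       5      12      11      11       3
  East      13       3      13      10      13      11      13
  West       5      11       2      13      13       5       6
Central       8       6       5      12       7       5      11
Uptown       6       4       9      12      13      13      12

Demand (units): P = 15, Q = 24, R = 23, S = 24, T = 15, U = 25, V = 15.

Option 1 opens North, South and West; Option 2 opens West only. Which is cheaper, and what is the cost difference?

Option 2 is cheaper by 160.

Option 1: {North, South, West}: P→West 5·15=75, Q→North 3·24=72, R→West 2·23=46, S→North 2·24=48, T→North 7·15=105, U→North 2·25=50, V→South 3·15=45. Service 441; fixed 1391; total 1832.
Option 2: {West}: P→West 5·15=75, Q→West 11·24=264, R→West 2·23=46, S→West 13·24=312, T→West 13·15=195, U→West 5·25=125, V→West 6·15=90. Service 1107; fixed 565; total 1672.
Difference: |1832 − 1672| = 160.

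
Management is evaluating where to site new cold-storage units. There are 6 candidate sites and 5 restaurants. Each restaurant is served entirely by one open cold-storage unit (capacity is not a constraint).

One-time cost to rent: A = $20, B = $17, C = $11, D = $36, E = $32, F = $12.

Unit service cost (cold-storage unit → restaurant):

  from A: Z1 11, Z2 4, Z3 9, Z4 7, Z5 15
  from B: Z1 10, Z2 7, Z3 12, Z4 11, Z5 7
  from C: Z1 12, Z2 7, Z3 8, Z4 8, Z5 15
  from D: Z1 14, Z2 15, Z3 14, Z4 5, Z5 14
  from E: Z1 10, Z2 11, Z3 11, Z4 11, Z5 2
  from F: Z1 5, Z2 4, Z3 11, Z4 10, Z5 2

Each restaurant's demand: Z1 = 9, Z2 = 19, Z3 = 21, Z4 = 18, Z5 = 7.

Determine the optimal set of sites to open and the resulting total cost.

Open C, D and F; minimum total cost 452.

For any fixed open set, each restaurant goes to its cheapest open site; total = fixed + service.
{C, D, F}: Z1→F 5·9=45, Z2→F 4·19=76, Z3→C 8·21=168, Z4→D 5·18=90, Z5→F 2·7=14. Service 393; fixed 59; total 452.
{B, C, D, F}: service 393 + fixed 76 = 469
{C, F}: service 447 + fixed 23 = 470
{A, B, C, D, E, F}: Z1→F 5·9=45, Z2→A 4·19=76, Z3→C 8·21=168, Z4→D 5·18=90, Z5→E 2·7=14. Service 393; fixed 128; total 521.
No other subset beats 452.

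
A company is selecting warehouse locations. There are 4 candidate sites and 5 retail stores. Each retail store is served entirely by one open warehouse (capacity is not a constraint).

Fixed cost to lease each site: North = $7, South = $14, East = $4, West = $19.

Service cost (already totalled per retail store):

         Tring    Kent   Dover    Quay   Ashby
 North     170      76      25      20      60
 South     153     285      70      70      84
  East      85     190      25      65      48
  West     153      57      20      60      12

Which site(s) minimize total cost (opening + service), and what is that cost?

For any fixed open set, each retail store goes to its cheapest open site; total = fixed + service.
{North, East, West}: Tring→East 85, Kent→West 57, Dover→West 20, Quay→North 20, Ashby→West 12. Service 194; fixed 30; total 224.
{North, South, East, West}: service 194 + fixed 44 = 238
{East, West}: Tring→East 85, Kent→West 57, Dover→West 20, Quay→West 60, Ashby→West 12. Service 234; fixed 23; total 257.
{East}: Tring→East 85, Kent→East 190, Dover→East 25, Quay→East 65, Ashby→East 48. Service 413; fixed 4; total 417.
No other subset beats 224.

Open North, East and West; minimum total cost 224.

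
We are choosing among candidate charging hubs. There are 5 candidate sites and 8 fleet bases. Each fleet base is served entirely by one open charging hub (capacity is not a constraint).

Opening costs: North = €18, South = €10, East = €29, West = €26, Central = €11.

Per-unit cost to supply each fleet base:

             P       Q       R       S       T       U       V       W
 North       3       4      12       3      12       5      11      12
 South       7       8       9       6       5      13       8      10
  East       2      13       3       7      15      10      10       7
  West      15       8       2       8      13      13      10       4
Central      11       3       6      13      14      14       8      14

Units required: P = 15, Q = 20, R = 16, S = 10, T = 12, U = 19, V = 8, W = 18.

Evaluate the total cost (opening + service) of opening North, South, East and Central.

Total cost: 581

Each fleet base is assigned to its cheapest site among the open ones.
{North, South, East, Central}: P→East 2·15=30, Q→Central 3·20=60, R→East 3·16=48, S→North 3·10=30, T→South 5·12=60, U→North 5·19=95, V→South 8·8=64, W→East 7·18=126. Service 513; fixed 68; total 581.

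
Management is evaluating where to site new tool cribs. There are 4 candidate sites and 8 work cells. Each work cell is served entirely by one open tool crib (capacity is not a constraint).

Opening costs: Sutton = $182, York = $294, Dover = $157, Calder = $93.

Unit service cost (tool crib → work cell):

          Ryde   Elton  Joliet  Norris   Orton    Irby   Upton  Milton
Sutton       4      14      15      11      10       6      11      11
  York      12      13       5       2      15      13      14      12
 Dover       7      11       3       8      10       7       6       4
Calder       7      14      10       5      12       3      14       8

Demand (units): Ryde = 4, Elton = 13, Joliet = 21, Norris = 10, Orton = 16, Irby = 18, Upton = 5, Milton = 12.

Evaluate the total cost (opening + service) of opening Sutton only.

Each work cell is assigned to its cheapest site among the open ones.
{Sutton}: Ryde→Sutton 4·4=16, Elton→Sutton 14·13=182, Joliet→Sutton 15·21=315, Norris→Sutton 11·10=110, Orton→Sutton 10·16=160, Irby→Sutton 6·18=108, Upton→Sutton 11·5=55, Milton→Sutton 11·12=132. Service 1078; fixed 182; total 1260.

Total cost: 1260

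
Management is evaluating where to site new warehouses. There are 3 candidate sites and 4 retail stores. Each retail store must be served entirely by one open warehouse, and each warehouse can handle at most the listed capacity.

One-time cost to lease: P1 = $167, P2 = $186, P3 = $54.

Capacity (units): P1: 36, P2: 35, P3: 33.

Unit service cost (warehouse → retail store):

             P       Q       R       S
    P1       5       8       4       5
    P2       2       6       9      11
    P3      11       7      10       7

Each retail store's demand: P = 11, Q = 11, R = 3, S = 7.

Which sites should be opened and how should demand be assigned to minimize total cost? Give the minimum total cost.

Minimum total cost: 331

Open {P3}: P→P3 11·11=121, Q→P3 7·11=77, R→P3 10·3=30, S→P3 7·7=49.
Loads: P3 carries 32/33. Service 277; fixed 54; total 331.
Next best feasible plan costs 357.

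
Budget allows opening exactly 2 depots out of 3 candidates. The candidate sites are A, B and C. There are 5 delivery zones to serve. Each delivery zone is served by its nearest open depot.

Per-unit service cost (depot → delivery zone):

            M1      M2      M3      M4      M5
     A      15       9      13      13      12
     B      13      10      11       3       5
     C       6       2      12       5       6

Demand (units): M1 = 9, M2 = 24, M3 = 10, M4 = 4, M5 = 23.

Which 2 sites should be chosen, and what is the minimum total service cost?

With exactly 2 open, each delivery zone uses its cheapest among the chosen.
{B, C}: M1→C 6·9=54, M2→C 2·24=48, M3→B 11·10=110, M4→B 3·4=12, M5→B 5·23=115. Service cost 339.
{A, C}: service cost 380
{A, B}: service cost 570
Among all 3 size-2 choices, {B, C} is lowest.

Choose B and C; total service cost 339.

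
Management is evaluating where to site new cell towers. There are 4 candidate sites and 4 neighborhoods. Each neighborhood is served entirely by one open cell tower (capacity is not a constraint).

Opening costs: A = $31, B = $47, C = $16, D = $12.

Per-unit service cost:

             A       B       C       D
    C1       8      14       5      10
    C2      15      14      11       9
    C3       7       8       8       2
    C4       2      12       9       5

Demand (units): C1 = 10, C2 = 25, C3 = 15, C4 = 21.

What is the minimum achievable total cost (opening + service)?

For any fixed open set, each neighborhood goes to its cheapest open site; total = fixed + service.
{A, C, D}: C1→C 5·10=50, C2→D 9·25=225, C3→D 2·15=30, C4→A 2·21=42. Service 347; fixed 59; total 406.
{A, D}: service 377 + fixed 43 = 420
{C, D}: C1→C 5·10=50, C2→D 9·25=225, C3→D 2·15=30, C4→D 5·21=105. Service 410; fixed 28; total 438.
{A, B, C, D}: service 347 + fixed 106 = 453
No other subset beats 406.

Minimum total cost: 406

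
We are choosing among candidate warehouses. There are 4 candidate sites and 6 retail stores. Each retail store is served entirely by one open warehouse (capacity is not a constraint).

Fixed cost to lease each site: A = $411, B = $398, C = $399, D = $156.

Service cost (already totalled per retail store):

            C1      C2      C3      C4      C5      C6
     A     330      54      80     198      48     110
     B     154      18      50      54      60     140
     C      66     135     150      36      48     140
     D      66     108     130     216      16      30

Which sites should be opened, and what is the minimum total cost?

For any fixed open set, each retail store goes to its cheapest open site; total = fixed + service.
{D}: C1→D 66, C2→D 108, C3→D 130, C4→D 216, C5→D 16, C6→D 30. Service 566; fixed 156; total 722.
{B, D}: C1→D 66, C2→B 18, C3→B 50, C4→B 54, C5→D 16, C6→D 30. Service 234; fixed 554; total 788.
{B}: C1→B 154, C2→B 18, C3→B 50, C4→B 54, C5→B 60, C6→B 140. Service 476; fixed 398; total 874.
{A, B, C, D}: C1→C 66, C2→B 18, C3→B 50, C4→C 36, C5→D 16, C6→D 30. Service 216; fixed 1364; total 1580.
No other subset beats 722.

Open D only; minimum total cost 722.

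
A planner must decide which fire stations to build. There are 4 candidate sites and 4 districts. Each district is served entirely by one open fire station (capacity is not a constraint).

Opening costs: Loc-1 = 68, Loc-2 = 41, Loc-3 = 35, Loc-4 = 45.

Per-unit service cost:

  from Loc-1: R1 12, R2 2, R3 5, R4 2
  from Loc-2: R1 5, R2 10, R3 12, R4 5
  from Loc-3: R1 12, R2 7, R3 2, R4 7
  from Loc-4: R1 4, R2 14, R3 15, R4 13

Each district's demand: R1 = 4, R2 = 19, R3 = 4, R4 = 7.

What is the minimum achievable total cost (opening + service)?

Minimum total cost: 188

For any fixed open set, each district goes to its cheapest open site; total = fixed + service.
{Loc-1}: R1→Loc-1 12·4=48, R2→Loc-1 2·19=38, R3→Loc-1 5·4=20, R4→Loc-1 2·7=14. Service 120; fixed 68; total 188.
{Loc-1, Loc-2}: service 92 + fixed 109 = 201
{Loc-1, Loc-4}: service 88 + fixed 113 = 201
{Loc-1, Loc-2, Loc-3, Loc-4}: R1→Loc-4 4·4=16, R2→Loc-1 2·19=38, R3→Loc-3 2·4=8, R4→Loc-1 2·7=14. Service 76; fixed 189; total 265.
No other subset beats 188.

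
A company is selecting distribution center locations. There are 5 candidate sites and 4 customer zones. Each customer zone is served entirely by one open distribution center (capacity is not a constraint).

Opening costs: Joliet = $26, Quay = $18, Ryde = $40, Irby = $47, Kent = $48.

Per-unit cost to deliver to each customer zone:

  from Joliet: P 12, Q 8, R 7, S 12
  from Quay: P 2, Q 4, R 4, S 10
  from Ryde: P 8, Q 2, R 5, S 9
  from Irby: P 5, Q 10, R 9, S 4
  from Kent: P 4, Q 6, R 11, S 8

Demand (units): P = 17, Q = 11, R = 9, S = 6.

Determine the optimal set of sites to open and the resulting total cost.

For any fixed open set, each customer zone goes to its cheapest open site; total = fixed + service.
{Quay}: P→Quay 2·17=34, Q→Quay 4·11=44, R→Quay 4·9=36, S→Quay 10·6=60. Service 174; fixed 18; total 192.
{Quay, Irby}: service 138 + fixed 65 = 203
{Quay, Ryde}: service 146 + fixed 58 = 204
{Joliet, Quay, Ryde, Irby, Kent}: P→Quay 2·17=34, Q→Ryde 2·11=22, R→Quay 4·9=36, S→Irby 4·6=24. Service 116; fixed 179; total 295.
No other subset beats 192.

Open Quay only; minimum total cost 192.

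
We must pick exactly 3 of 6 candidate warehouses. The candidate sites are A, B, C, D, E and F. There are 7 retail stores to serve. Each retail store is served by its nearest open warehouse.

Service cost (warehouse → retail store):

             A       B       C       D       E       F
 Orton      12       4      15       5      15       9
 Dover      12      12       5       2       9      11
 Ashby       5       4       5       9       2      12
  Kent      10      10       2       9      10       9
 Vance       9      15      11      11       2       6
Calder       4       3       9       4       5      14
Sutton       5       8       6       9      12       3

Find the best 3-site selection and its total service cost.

Choose C, D and E; total service cost 23.

With exactly 3 open, each retail store uses its cheapest among the chosen.
{C, D, E}: Orton→D 5, Dover→D 2, Ashby→E 2, Kent→C 2, Vance→E 2, Calder→D 4, Sutton→C 6. Service cost 23.
{B, C, E}: service cost 24
{B, C, F}: service cost 27
Among all 20 size-3 choices, {C, D, E} is lowest.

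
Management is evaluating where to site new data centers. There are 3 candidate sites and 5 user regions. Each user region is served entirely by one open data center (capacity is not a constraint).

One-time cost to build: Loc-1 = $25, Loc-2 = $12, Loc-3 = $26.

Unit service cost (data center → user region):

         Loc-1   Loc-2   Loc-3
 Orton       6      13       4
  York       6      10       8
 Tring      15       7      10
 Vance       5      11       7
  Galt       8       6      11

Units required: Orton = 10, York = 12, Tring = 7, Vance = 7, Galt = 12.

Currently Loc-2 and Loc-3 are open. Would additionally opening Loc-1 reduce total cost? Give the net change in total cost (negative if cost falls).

Current service cost with {Loc-2, Loc-3}: 306.
Adding Loc-1: each user region re-picks its cheapest; new service cost 268, saving 38.
Extra fixed cost: 25. Net change = 25 − 38 = -13.
(Totals: 344 → 331.)

Yes — net change −13 (cost falls by 13).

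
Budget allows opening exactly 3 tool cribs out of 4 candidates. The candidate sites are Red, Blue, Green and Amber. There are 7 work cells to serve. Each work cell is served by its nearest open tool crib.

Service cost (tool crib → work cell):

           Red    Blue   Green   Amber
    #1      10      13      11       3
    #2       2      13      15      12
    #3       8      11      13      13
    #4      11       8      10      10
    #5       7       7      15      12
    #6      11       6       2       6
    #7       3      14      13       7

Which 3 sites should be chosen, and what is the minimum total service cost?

With exactly 3 open, each work cell uses its cheapest among the chosen.
{Red, Green, Amber}: #1→Amber 3, #2→Red 2, #3→Red 8, #4→Green 10, #5→Red 7, #6→Green 2, #7→Red 3. Service cost 35.
{Red, Blue, Amber}: service cost 37
{Red, Blue, Green}: service cost 40
Among all 4 size-3 choices, {Red, Green, Amber} is lowest.

Choose Red, Green and Amber; total service cost 35.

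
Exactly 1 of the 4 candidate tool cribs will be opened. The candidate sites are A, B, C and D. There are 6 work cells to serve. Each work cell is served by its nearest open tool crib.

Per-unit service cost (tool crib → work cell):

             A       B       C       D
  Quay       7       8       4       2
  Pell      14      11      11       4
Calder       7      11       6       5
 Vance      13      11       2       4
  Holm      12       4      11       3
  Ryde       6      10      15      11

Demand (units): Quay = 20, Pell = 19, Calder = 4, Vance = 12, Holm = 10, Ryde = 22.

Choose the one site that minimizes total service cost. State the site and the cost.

Choose D only; total service cost 456.

With exactly 1 open, each work cell uses its cheapest among the chosen.
{D}: Quay→D 2·20=40, Pell→D 4·19=76, Calder→D 5·4=20, Vance→D 4·12=48, Holm→D 3·10=30, Ryde→D 11·22=242. Service cost 456.
{C}: service cost 777
{B}: service cost 805
Among all 4 size-1 choices, {D} is lowest.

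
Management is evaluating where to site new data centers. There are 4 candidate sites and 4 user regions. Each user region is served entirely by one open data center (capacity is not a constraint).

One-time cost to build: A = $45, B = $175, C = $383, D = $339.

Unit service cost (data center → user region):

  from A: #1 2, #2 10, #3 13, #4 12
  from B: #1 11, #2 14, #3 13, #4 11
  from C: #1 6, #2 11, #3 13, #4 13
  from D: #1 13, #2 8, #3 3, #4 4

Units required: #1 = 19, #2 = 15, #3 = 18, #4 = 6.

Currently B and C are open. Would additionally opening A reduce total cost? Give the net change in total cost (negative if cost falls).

Yes — net change −46 (cost falls by 46).

Current service cost with {B, C}: 579.
Adding A: each user region re-picks its cheapest; new service cost 488, saving 91.
Extra fixed cost: 45. Net change = 45 − 91 = -46.
(Totals: 1137 → 1091.)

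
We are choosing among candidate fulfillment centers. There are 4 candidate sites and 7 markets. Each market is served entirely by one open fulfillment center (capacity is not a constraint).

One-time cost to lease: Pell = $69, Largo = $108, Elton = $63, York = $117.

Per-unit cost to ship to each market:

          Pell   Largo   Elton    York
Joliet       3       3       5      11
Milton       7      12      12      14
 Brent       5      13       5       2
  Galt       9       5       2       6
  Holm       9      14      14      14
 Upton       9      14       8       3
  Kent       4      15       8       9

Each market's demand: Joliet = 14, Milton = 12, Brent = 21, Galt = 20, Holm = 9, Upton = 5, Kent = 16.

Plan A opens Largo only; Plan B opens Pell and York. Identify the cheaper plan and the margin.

Plan A: {Largo}: Joliet→Largo 3·14=42, Milton→Largo 12·12=144, Brent→Largo 13·21=273, Galt→Largo 5·20=100, Holm→Largo 14·9=126, Upton→Largo 14·5=70, Kent→Largo 15·16=240. Service 995; fixed 108; total 1103.
Plan B: {Pell, York}: Joliet→Pell 3·14=42, Milton→Pell 7·12=84, Brent→York 2·21=42, Galt→York 6·20=120, Holm→Pell 9·9=81, Upton→York 3·5=15, Kent→Pell 4·16=64. Service 448; fixed 186; total 634.
Difference: |1103 − 634| = 469.

Plan B is cheaper by 469.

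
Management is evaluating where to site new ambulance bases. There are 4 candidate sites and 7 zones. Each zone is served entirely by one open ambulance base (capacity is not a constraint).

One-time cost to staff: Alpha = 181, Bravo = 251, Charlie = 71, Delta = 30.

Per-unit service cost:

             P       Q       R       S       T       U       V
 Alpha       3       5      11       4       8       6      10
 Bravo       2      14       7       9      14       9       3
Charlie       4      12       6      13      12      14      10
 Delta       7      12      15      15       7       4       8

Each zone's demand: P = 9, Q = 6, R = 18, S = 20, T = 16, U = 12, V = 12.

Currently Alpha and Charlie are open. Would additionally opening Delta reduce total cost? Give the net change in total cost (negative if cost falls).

Yes — net change −34 (cost falls by 34).

Current service cost with {Alpha, Charlie}: 565.
Adding Delta: each zone re-picks its cheapest; new service cost 501, saving 64.
Extra fixed cost: 30. Net change = 30 − 64 = -34.
(Totals: 817 → 783.)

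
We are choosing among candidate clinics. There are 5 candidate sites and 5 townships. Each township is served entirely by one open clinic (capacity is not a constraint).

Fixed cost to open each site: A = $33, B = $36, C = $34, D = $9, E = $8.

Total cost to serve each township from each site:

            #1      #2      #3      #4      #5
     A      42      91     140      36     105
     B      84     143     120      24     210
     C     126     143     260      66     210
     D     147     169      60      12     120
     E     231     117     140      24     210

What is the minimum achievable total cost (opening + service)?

Minimum total cost: 352

For any fixed open set, each township goes to its cheapest open site; total = fixed + service.
{A, D}: #1→A 42, #2→A 91, #3→D 60, #4→D 12, #5→A 105. Service 310; fixed 42; total 352.
{A, D, E}: #1→A 42, #2→A 91, #3→D 60, #4→D 12, #5→A 105. Service 310; fixed 50; total 360.
{A, C, D}: service 310 + fixed 76 = 386
{A, B, C, D, E}: #1→A 42, #2→A 91, #3→D 60, #4→D 12, #5→A 105. Service 310; fixed 120; total 430.
No other subset beats 352.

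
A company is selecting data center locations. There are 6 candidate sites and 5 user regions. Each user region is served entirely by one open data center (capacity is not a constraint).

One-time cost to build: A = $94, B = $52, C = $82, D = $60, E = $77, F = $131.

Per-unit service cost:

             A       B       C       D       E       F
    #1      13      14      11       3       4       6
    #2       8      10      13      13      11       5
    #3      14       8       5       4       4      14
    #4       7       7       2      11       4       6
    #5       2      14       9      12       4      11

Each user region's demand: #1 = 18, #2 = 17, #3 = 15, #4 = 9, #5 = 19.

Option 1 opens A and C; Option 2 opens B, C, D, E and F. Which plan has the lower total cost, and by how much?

Option 1: {A, C}: #1→C 11·18=198, #2→A 8·17=136, #3→C 5·15=75, #4→C 2·9=18, #5→A 2·19=38. Service 465; fixed 176; total 641.
Option 2: {B, C, D, E, F}: #1→D 3·18=54, #2→F 5·17=85, #3→D 4·15=60, #4→C 2·9=18, #5→E 4·19=76. Service 293; fixed 402; total 695.
Difference: |641 − 695| = 54.

Option 1 is cheaper by 54.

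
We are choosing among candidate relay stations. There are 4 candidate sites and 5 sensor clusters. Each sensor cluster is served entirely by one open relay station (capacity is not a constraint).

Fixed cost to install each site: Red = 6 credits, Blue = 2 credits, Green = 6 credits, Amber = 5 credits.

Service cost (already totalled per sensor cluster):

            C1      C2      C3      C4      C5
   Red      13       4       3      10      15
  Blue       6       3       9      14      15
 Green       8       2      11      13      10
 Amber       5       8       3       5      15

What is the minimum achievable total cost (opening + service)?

Minimum total cost: 36

For any fixed open set, each sensor cluster goes to its cheapest open site; total = fixed + service.
{Green, Amber}: C1→Amber 5, C2→Green 2, C3→Amber 3, C4→Amber 5, C5→Green 10. Service 25; fixed 11; total 36.
{Blue, Green, Amber}: C1→Amber 5, C2→Green 2, C3→Amber 3, C4→Amber 5, C5→Green 10. Service 25; fixed 13; total 38.
{Blue, Amber}: service 31 + fixed 7 = 38
{Red, Blue, Green, Amber}: C1→Amber 5, C2→Green 2, C3→Red 3, C4→Amber 5, C5→Green 10. Service 25; fixed 19; total 44.
No other subset beats 36.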